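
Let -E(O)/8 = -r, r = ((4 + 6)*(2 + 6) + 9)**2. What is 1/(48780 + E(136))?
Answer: 1/112148 ≈ 8.9168e-6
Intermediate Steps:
r = 7921 (r = (10*8 + 9)**2 = (80 + 9)**2 = 89**2 = 7921)
E(O) = 63368 (E(O) = -(-8)*7921 = -8*(-7921) = 63368)
1/(48780 + E(136)) = 1/(48780 + 63368) = 1/112148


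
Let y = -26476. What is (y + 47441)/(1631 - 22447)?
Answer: -20965/20816 ≈ -1.0072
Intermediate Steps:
(y + 47441)/(1631 - 22447) = (-26476 + 47441)/(1631 - 22447) = 20965/(-20816) = 20965*(-1/20816) = -20965/20816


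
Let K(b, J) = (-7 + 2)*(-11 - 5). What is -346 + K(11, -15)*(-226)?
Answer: -18426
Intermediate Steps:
K(b, J) = 80 (K(b, J) = -5*(-16) = 80)
-346 + K(11, -15)*(-226) = -346 + 80*(-226) = -346 - 18080 = -18426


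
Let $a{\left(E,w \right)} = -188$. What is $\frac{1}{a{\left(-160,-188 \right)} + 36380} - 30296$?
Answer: $- \frac{1096472831}{36192} \approx -30296.0$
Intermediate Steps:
$\frac{1}{a{\left(-160,-188 \right)} + 36380} - 30296 = \frac{1}{-188 + 36380} - 30296 = \frac{1}{36192} - 30296 = - \frac{1096472831}{36192}$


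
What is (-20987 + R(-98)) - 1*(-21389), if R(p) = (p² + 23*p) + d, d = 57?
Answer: 7809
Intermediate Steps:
R(p) = 57 + p² + 23*p (R(p) = (p² + 23*p) + 57 = 57 + p² + 23*p)
(-20987 + R(-98)) - 1*(-21389) = (-20987 + (57 + (-98)² + 23*(-98))) - 1*(-21389) = (-20987 + (57 + 9604 - 2254)) + 21389 = (-20987 + 7407) + 21389 = -13580 + 21389 = 7809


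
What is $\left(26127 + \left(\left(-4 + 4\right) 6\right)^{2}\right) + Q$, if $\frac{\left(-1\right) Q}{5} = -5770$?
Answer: $54977$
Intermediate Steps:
$Q = 28850$ ($Q = \left(-5\right) \left(-5770\right) = 28850$)
$\left(26127 + \left(\left(-4 + 4\right) 6\right)^{2}\right) + Q = \left(26127 + \left(\left(-4 + 4\right) 6\right)^{2}\right) + 28850 = \left(26127 + \left(0 \cdot 6\right)^{2}\right) + 28850 = \left(26127 + 0^{2}\right) + 28850 = \left(26127 + 0\right) + 28850 = 26127 + 28850 = 54977$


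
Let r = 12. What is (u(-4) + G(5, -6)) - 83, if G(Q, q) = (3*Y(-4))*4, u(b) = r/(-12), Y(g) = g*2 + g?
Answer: -228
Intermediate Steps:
Y(g) = 3*g (Y(g) = 2*g + g = 3*g)
u(b) = -1 (u(b) = 12/(-12) = 12*(-1/12) = -1)
G(Q, q) = -144 (G(Q, q) = (3*(3*(-4)))*4 = (3*(-12))*4 = -36*4 = -144)
(u(-4) + G(5, -6)) - 83 = (-1 - 144) - 83 = -145 - 83 = -228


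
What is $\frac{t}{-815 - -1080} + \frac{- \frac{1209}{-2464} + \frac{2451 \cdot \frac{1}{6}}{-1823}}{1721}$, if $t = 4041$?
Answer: $\frac{31239315155887}{2048585603680} \approx 15.249$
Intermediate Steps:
$\frac{t}{-815 - -1080} + \frac{- \frac{1209}{-2464} + \frac{2451 \cdot \frac{1}{6}}{-1823}}{1721} = \frac{4041}{-815 - -1080} + \frac{- \frac{1209}{-2464} + \frac{2451 \cdot \frac{1}{6}}{-1823}}{1721} = \frac{4041}{-815 + 1080} + \left(\left(-1209\right) \left(- \frac{1}{2464}\right) + 2451 \cdot \frac{1}{6} \left(- \frac{1}{1823}\right)\right) \frac{1}{1721} = \frac{4041}{265} + \left(\frac{1209}{2464} + \frac{817}{2} \left(- \frac{1}{1823}\right)\right) \frac{1}{1721} = 4041 \cdot \frac{1}{265} + \left(\frac{1209}{2464} - \frac{817}{3646}\right) \frac{1}{1721} = \frac{4041}{265} + \frac{1197463}{4491872} \cdot \frac{1}{1721} = \frac{4041}{265} + \frac{1197463}{7730511712} = \frac{31239315155887}{2048585603680}$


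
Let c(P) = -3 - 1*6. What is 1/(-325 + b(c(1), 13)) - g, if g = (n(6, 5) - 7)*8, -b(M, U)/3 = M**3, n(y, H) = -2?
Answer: 134065/1862 ≈ 72.000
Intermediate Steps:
c(P) = -9 (c(P) = -3 - 6 = -9)
b(M, U) = -3*M**3
g = -72 (g = (-2 - 7)*8 = -9*8 = -72)
1/(-325 + b(c(1), 13)) - g = 1/(-325 - 3*(-9)**3) - 1*(-72) = 1/(-325 - 3*(-729)) + 72 = 1/(-325 + 2187) + 72 = 1/1862 + 72 = 134065/1862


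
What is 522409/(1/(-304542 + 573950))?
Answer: 140741163872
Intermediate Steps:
522409/(1/(-304542 + 573950)) = 522409/(1/269408) = 522409*269408 = 140741163872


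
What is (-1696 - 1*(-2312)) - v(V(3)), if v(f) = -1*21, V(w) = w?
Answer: 637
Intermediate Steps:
v(f) = -21
(-1696 - 1*(-2312)) - v(V(3)) = (-1696 - 1*(-2312)) - 1*(-21) = (-1696 + 2312) + 21 = 616 + 21 = 637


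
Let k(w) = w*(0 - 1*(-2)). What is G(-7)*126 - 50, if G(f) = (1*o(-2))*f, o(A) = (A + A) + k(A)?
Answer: 7006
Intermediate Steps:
k(w) = 2*w (k(w) = w*(0 + 2) = w*2 = 2*w)
o(A) = 4*A (o(A) = (A + A) + 2*A = 2*A + 2*A = 4*A)
G(f) = -8*f (G(f) = (1*(4*(-2)))*f = (1*(-8))*f = -8*f)
G(-7)*126 - 50 = -8*(-7)*126 - 50 = 56*126 - 50 = 7056 - 50 = 7006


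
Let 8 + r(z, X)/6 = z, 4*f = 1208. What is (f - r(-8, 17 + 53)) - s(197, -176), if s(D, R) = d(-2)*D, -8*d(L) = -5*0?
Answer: 398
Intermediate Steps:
f = 302 (f = (¼)*1208 = 302)
r(z, X) = -48 + 6*z
d(L) = 0 (d(L) = -(-5)*0/8 = -⅛*0 = 0)
s(D, R) = 0 (s(D, R) = 0*D = 0)
(f - r(-8, 17 + 53)) - s(197, -176) = (302 - (-48 + 6*(-8))) - 1*0 = (302 - (-48 - 48)) + 0 = (302 - 1*(-96)) + 0 = (302 + 96) + 0 = 398 + 0 = 398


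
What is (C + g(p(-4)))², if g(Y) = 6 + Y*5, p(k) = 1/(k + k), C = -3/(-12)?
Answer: 2025/64 ≈ 31.641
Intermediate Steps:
C = ¼ (C = -3*(-1/12) = ¼ ≈ 0.25000)
p(k) = 1/(2*k)
g(Y) = 6 + 5*Y
(C + g(p(-4)))² = (¼ + (6 + 5*((½)/(-4))))² = (¼ + (6 + 5*((½)*(-¼))))² = (¼ + (6 + 5*(-⅛)))² = (¼ + (6 - 5/8))² = (¼ + 43/8)² = (45/8)² = 2025/64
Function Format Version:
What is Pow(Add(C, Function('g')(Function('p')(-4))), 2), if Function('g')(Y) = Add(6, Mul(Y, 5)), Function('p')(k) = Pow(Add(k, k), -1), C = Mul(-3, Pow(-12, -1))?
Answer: Rational(2025, 64) ≈ 31.641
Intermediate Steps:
C = Rational(1, 4) (C = Mul(-3, Rational(-1, 12)) = Rational(1, 4) ≈ 0.25000)
Function('p')(k) = Mul(Rational(1, 2), Pow(k, -1)) (Function('p')(k) = Pow(Mul(2, k), -1) = Mul(Rational(1, 2), Pow(k, -1)))
Function('g')(Y) = Add(6, Mul(5, Y))
Pow(Add(C, Function('g')(Function('p')(-4))), 2) = Pow(Add(Rational(1, 4), Add(6, Mul(5, Mul(Rational(1, 2), Pow(-4, -1))))), 2) = Pow(Add(Rational(1, 4), Add(6, Mul(5, Mul(Rational(1, 2), Rational(-1, 4))))), 2) = Pow(Add(Rational(1, 4), Add(6, Mul(5, Rational(-1, 8)))), 2) = Pow(Add(Rational(1, 4), Add(6, Rational(-5, 8))), 2) = Pow(Add(Rational(1, 4), Rational(43, 8)), 2) = Pow(Rational(45, 8), 2) = Rational(2025, 64)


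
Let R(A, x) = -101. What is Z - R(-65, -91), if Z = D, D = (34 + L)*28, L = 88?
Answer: 3517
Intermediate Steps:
D = 3416 (D = (34 + 88)*28 = 122*28 = 3416)
Z = 3416
Z - R(-65, -91) = 3416 - 1*(-101) = 3416 + 101 = 3517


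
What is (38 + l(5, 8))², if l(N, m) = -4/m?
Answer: 5625/4 ≈ 1406.3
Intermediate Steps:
(38 + l(5, 8))² = (38 - 4/8)² = (38 - 4*⅛)² = (38 - ½)² = (75/2)² = 5625/4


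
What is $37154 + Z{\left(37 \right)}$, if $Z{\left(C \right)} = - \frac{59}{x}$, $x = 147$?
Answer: $\frac{5461579}{147} \approx 37154.0$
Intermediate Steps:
$Z{\left(C \right)} = - \frac{59}{147}$
$37154 + Z{\left(37 \right)} = 37154 - \frac{59}{147} = \frac{5461579}{147}$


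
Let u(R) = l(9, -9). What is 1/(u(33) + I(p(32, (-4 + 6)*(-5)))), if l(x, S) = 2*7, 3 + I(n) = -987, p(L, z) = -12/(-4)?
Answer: -1/976 ≈ -0.0010246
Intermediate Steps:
p(L, z) = 3 (p(L, z) = -12*(-1/4) = 3)
I(n) = -990 (I(n) = -3 - 987 = -990)
l(x, S) = 14
u(R) = 14
1/(u(33) + I(p(32, (-4 + 6)*(-5)))) = 1/(14 - 990) = 1/(-976) = -1/976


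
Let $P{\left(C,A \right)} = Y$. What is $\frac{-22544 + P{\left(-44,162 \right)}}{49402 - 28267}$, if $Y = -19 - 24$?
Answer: $- \frac{7529}{7045} \approx -1.0687$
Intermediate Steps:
$Y = -43$
$P{\left(C,A \right)} = -43$
$\frac{-22544 + P{\left(-44,162 \right)}}{49402 - 28267} = \frac{-22544 - 43}{49402 - 28267} = - \frac{22587}{21135} = \left(-22587\right) \frac{1}{21135} = - \frac{7529}{7045}$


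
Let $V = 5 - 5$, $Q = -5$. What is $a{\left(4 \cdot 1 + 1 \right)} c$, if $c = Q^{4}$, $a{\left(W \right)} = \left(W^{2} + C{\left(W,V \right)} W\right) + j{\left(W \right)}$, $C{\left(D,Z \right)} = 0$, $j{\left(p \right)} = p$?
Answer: $18750$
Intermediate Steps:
$V = 0$
$a{\left(W \right)} = W + W^{2}$ ($a{\left(W \right)} = \left(W^{2} + 0 W\right) + W = \left(W^{2} + 0\right) + W = W^{2} + W = W + W^{2}$)
$c = 625$ ($c = \left(-5\right)^{4} = 625$)
$a{\left(4 \cdot 1 + 1 \right)} c = \left(4 \cdot 1 + 1\right) \left(1 + \left(4 \cdot 1 + 1\right)\right) 625 = \left(4 + 1\right) \left(1 + \left(4 + 1\right)\right) 625 = 5 \left(1 + 5\right) 625 = 5 \cdot 6 \cdot 625 = 30 \cdot 625 = 18750$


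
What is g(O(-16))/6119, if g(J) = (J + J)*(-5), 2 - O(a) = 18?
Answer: 160/6119 ≈ 0.026148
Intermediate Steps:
O(a) = -16 (O(a) = 2 - 1*18 = 2 - 18 = -16)
g(J) = -10*J (g(J) = (2*J)*(-5) = -10*J)
g(O(-16))/6119 = -10*(-16)/6119 = 160*(1/6119) = 160/6119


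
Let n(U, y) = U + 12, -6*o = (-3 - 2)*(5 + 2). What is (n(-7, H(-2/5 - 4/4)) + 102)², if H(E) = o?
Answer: 11449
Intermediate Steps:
o = 35/6 (o = -(-3 - 2)*(5 + 2)/6 = -(-5)*7/6 = -⅙*(-35) = 35/6 ≈ 5.8333)
H(E) = 35/6
n(U, y) = 12 + U
(n(-7, H(-2/5 - 4/4)) + 102)² = ((12 - 7) + 102)² = (5 + 102)² = 107² = 11449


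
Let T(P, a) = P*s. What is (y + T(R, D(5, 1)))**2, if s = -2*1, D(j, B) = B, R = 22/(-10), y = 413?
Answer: 4355569/25 ≈ 1.7422e+5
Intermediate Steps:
R = -11/5 (R = 22*(-1/10) = -11/5 ≈ -2.2000)
s = -2
T(P, a) = -2*P (T(P, a) = P*(-2) = -2*P)
(y + T(R, D(5, 1)))**2 = (413 - 2*(-11/5))**2 = (413 + 22/5)**2 = (2087/5)**2 = 4355569/25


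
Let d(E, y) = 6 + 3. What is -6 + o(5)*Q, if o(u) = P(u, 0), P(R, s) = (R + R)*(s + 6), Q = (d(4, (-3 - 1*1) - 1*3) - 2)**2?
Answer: 2934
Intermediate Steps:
d(E, y) = 9
Q = 49 (Q = (9 - 2)**2 = 7**2 = 49)
P(R, s) = 2*R*(6 + s) (P(R, s) = (2*R)*(6 + s) = 2*R*(6 + s))
o(u) = 12*u (o(u) = 2*u*(6 + 0) = 2*u*6 = 12*u)
-6 + o(5)*Q = -6 + (12*5)*49 = -6 + 60*49 = -6 + 2940 = 2934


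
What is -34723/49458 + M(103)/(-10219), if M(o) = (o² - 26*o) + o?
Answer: -752179909/505411302 ≈ -1.4883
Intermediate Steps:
M(o) = o² - 25*o
-34723/49458 + M(103)/(-10219) = -34723/49458 + (103*(-25 + 103))/(-10219) = -34723*1/49458 + (103*78)*(-1/10219) = -34723/49458 + 8034*(-1/10219) = -34723/49458 - 8034/10219 = -752179909/505411302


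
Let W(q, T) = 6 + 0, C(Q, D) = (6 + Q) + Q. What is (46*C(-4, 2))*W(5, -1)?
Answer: -552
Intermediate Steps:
C(Q, D) = 6 + 2*Q
W(q, T) = 6
(46*C(-4, 2))*W(5, -1) = (46*(6 + 2*(-4)))*6 = (46*(6 - 8))*6 = (46*(-2))*6 = -92*6 = -552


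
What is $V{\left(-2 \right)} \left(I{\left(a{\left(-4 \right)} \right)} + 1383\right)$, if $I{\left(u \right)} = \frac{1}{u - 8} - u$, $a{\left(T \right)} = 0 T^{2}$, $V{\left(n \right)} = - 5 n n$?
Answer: $- \frac{55315}{2} \approx -27658.0$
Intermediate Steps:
$V{\left(n \right)} = - 5 n^{2}$
$a{\left(T \right)} = 0$
$I{\left(u \right)} = \frac{1}{-8 + u} - u$
$V{\left(-2 \right)} \left(I{\left(a{\left(-4 \right)} \right)} + 1383\right) = - 5 \left(-2\right)^{2} \left(\frac{1 - 0^{2} + 8 \cdot 0}{-8 + 0} + 1383\right) = \left(-5\right) 4 \left(\frac{1 - 0 + 0}{-8} + 1383\right) = - 20 \left(- \frac{1 + 0 + 0}{8} + 1383\right) = - 20 \left(\left(- \frac{1}{8}\right) 1 + 1383\right) = - 20 \left(- \frac{1}{8} + 1383\right) = \left(-20\right) \frac{11063}{8} = - \frac{55315}{2}$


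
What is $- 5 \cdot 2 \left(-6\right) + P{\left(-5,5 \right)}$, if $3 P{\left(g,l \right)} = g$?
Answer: $\frac{175}{3} \approx 58.333$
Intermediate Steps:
$P{\left(g,l \right)} = \frac{g}{3}$
$- 5 \cdot 2 \left(-6\right) + P{\left(-5,5 \right)} = - 5 \cdot 2 \left(-6\right) + \frac{1}{3} \left(-5\right) = \left(-5\right) \left(-12\right) - \frac{5}{3} = 60 - \frac{5}{3} = \frac{175}{3}$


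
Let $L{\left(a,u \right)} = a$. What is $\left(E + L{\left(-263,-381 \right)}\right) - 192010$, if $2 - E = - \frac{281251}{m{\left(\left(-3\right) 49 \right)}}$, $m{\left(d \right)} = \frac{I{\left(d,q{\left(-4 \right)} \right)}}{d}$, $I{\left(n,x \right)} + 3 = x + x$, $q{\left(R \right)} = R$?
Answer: $\frac{39228916}{11} \approx 3.5663 \cdot 10^{6}$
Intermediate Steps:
$I{\left(n,x \right)} = -3 + 2 x$ ($I{\left(n,x \right)} = -3 + \left(x + x\right) = -3 + 2 x$)
$m{\left(d \right)} = - \frac{11}{d}$ ($m{\left(d \right)} = \frac{-3 + 2 \left(-4\right)}{d} = \frac{-3 - 8}{d} = - \frac{11}{d}$)
$E = \frac{41343919}{11}$ ($E = 2 - - \frac{281251}{\left(-11\right) \frac{1}{\left(-3\right) 49}} = 2 - - \frac{281251}{\left(-11\right) \frac{1}{-147}} = 2 - - \frac{281251}{\left(-11\right) \left(- \frac{1}{147}\right)} = 2 - - \frac{281251}{\frac{11}{147}} = 2 - \left(-281251\right) \frac{147}{11} = 2 - - \frac{41343897}{11} = 2 + \frac{41343897}{11} = \frac{41343919}{11} \approx 3.7585 \cdot 10^{6}$)
$\left(E + L{\left(-263,-381 \right)}\right) - 192010 = \left(\frac{41343919}{11} - 263\right) - 192010 = \frac{41341026}{11} - 192010 = \frac{39228916}{11}$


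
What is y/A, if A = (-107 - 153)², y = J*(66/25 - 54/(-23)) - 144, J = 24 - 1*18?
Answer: -8199/4858750 ≈ -0.0016875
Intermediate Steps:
J = 6 (J = 24 - 18 = 6)
y = -65592/575 (y = 6*(66/25 - 54/(-23)) - 144 = 6*(66*(1/25) - 54*(-1/23)) - 144 = 6*(66/25 + 54/23) - 144 = 6*(2868/575) - 144 = 17208/575 - 144 = -65592/575 ≈ -114.07)
A = 67600 (A = (-260)² = 67600)
y/A = -65592/575/67600 = -65592/575*1/67600 = -8199/4858750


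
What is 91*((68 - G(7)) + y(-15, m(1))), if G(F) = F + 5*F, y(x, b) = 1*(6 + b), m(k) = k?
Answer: 3003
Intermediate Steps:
y(x, b) = 6 + b
G(F) = 6*F
91*((68 - G(7)) + y(-15, m(1))) = 91*((68 - 6*7) + (6 + 1)) = 91*((68 - 1*42) + 7) = 91*((68 - 42) + 7) = 91*(26 + 7) = 91*33 = 3003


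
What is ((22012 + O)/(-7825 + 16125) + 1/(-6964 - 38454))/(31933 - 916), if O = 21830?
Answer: 248900957/1461557484975 ≈ 0.00017030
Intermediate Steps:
((22012 + O)/(-7825 + 16125) + 1/(-6964 - 38454))/(31933 - 916) = ((22012 + 21830)/(-7825 + 16125) + 1/(-6964 - 38454))/(31933 - 916) = (43842/8300 + 1/(-45418))/31017 = (43842*(1/8300) - 1/45418)*(1/31017) = (21921/4150 - 1/45418)*(1/31017) = (248900957/47121175)*(1/31017) = 248900957/1461557484975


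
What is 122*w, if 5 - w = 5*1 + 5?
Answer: -610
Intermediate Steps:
w = -5 (w = 5 - (5*1 + 5) = 5 - (5 + 5) = 5 - 1*10 = 5 - 10 = -5)
122*w = 122*(-5) = -610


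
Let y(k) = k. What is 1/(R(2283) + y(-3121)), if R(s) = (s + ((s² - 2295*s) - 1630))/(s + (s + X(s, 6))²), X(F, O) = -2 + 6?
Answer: -5232652/16331133635 ≈ -0.00032041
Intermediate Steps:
X(F, O) = 4
R(s) = (-1630 + s² - 2294*s)/(s + (4 + s)²) (R(s) = (s + ((s² - 2295*s) - 1630))/(s + (s + 4)²) = (s + (-1630 + s² - 2295*s))/(s + (4 + s)²) = (-1630 + s² - 2294*s)/(s + (4 + s)²))
1/(R(2283) + y(-3121)) = 1/((-1630 + 2283² - 2294*2283)/(2283 + (4 + 2283)²) - 3121) = 1/((-1630 + 5212089 - 5237202)/(2283 + 2287²) - 3121) = 1/(-26743/(2283 + 5230369) - 3121) = 1/(-26743/5232652 - 3121) = 1/(-16331133635/5232652) = -5232652/16331133635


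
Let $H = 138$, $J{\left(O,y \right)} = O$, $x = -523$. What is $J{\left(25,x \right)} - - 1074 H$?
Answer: $148237$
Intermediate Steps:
$J{\left(25,x \right)} - - 1074 H = 25 - \left(-1074\right) 138 = 25 - -148212 = 25 + 148212 = 148237$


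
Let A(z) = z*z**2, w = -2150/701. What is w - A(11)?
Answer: -935181/701 ≈ -1334.1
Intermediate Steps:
w = -2150/701 (w = -2150*1/701 = -2150/701 ≈ -3.0670)
A(z) = z**3
w - A(11) = -2150/701 - 1*11**3 = -2150/701 - 1*1331 = -2150/701 - 1331 = -935181/701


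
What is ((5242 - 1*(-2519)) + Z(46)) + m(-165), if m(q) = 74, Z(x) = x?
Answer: 7881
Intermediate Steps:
((5242 - 1*(-2519)) + Z(46)) + m(-165) = ((5242 - 1*(-2519)) + 46) + 74 = ((5242 + 2519) + 46) + 74 = (7761 + 46) + 74 = 7807 + 74 = 7881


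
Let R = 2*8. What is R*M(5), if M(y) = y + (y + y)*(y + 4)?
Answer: 1520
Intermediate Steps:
M(y) = y + 2*y*(4 + y) (M(y) = y + (2*y)*(4 + y) = y + 2*y*(4 + y))
R = 16
R*M(5) = 16*(5*(9 + 2*5)) = 16*(5*(9 + 10)) = 16*(5*19) = 16*95 = 1520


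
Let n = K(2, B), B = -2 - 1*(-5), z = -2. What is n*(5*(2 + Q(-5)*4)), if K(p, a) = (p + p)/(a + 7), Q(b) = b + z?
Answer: -52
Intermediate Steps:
Q(b) = -2 + b (Q(b) = b - 2 = -2 + b)
B = 3 (B = -2 + 5 = 3)
K(p, a) = 2*p/(7 + a) (K(p, a) = (2*p)/(7 + a) = 2*p/(7 + a))
n = ⅖ (n = 2*2/(7 + 3) = 2*2/10 = 2*2*(⅒) = ⅖ ≈ 0.40000)
n*(5*(2 + Q(-5)*4)) = 2*(5*(2 + (-2 - 5)*4))/5 = 2*(5*(2 - 7*4))/5 = 2*(5*(2 - 28))/5 = 2*(5*(-26))/5 = (⅖)*(-130) = -52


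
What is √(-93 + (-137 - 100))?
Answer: I*√330 ≈ 18.166*I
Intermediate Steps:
√(-93 + (-137 - 100)) = √(-93 - 237) = √(-330) = I*√330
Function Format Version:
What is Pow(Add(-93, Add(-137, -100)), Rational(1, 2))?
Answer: Mul(I, Pow(330, Rational(1, 2))) ≈ Mul(18.166, I)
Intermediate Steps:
Pow(Add(-93, Add(-137, -100)), Rational(1, 2)) = Pow(Add(-93, -237), Rational(1, 2)) = Pow(-330, Rational(1, 2)) = Mul(I, Pow(330, Rational(1, 2)))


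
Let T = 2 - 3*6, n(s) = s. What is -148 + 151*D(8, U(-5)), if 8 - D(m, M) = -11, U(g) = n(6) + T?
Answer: 2721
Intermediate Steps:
T = -16 (T = 2 - 18 = -16)
U(g) = -10 (U(g) = 6 - 16 = -10)
D(m, M) = 19 (D(m, M) = 8 - 1*(-11) = 8 + 11 = 19)
-148 + 151*D(8, U(-5)) = -148 + 151*19 = -148 + 2869 = 2721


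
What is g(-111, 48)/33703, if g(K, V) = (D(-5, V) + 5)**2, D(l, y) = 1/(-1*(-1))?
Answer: 36/33703 ≈ 0.0010682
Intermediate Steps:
D(l, y) = 1 (D(l, y) = -1*(-1) = 1)
g(K, V) = 36 (g(K, V) = (1 + 5)**2 = 6**2 = 36)
g(-111, 48)/33703 = 36/33703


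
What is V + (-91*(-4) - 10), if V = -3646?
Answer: -3292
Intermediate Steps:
V + (-91*(-4) - 10) = -3646 + (-91*(-4) - 10) = -3646 + (364 - 10) = -3646 + 354 = -3292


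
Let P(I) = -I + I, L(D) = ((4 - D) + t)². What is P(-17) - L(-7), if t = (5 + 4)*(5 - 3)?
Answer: -841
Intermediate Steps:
t = 18 (t = 9*2 = 18)
L(D) = (22 - D)² (L(D) = ((4 - D) + 18)² = (22 - D)²)
P(I) = 0
P(-17) - L(-7) = 0 - (22 - 1*(-7))² = 0 - (22 + 7)² = 0 - 1*29² = 0 - 1*841 = 0 - 841 = -841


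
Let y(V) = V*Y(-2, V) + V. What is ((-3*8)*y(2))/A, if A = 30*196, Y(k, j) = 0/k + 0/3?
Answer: -2/245 ≈ -0.0081633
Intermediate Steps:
Y(k, j) = 0 (Y(k, j) = 0 + 0*(1/3) = 0 + 0 = 0)
y(V) = V (y(V) = V*0 + V = 0 + V = V)
A = 5880
((-3*8)*y(2))/A = (-3*8*2)/5880 = -24*2*(1/5880) = -48*1/5880 = -2/245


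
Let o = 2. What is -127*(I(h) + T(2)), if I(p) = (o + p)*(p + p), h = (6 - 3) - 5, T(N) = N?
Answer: -254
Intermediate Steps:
h = -2 (h = 3 - 5 = -2)
I(p) = 2*p*(2 + p) (I(p) = (2 + p)*(p + p) = (2 + p)*(2*p) = 2*p*(2 + p))
-127*(I(h) + T(2)) = -127*(2*(-2)*(2 - 2) + 2) = -127*(2*(-2)*0 + 2) = -127*(0 + 2) = -127*2 = -254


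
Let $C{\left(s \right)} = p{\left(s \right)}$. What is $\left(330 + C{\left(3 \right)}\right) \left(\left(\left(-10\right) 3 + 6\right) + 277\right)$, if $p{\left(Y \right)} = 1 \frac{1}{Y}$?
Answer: $\frac{250723}{3} \approx 83574.0$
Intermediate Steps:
$p{\left(Y \right)} = \frac{1}{Y}$
$C{\left(s \right)} = \frac{1}{s}$
$\left(330 + C{\left(3 \right)}\right) \left(\left(\left(-10\right) 3 + 6\right) + 277\right) = \left(330 + \frac{1}{3}\right) \left(\left(\left(-10\right) 3 + 6\right) + 277\right) = \left(330 + \frac{1}{3}\right) \left(\left(-30 + 6\right) + 277\right) = \frac{991 \left(-24 + 277\right)}{3} = \frac{991}{3} \cdot 253 = \frac{250723}{3}$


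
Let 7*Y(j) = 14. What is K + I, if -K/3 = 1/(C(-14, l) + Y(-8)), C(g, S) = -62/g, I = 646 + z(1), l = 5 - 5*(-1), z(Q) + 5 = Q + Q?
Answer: 9638/15 ≈ 642.53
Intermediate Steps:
z(Q) = -5 + 2*Q (z(Q) = -5 + (Q + Q) = -5 + 2*Q)
Y(j) = 2 (Y(j) = (1/7)*14 = 2)
l = 10 (l = 5 + 5 = 10)
I = 643 (I = 646 + (-5 + 2*1) = 646 + (-5 + 2) = 646 - 3 = 643)
K = -7/15 (K = -3/(-62/(-14) + 2) = -3/(-62*(-1/14) + 2) = -3/(31/7 + 2) = -3/45/7 = -3*7/45 = -7/15 ≈ -0.46667)
K + I = -7/15 + 643 = 9638/15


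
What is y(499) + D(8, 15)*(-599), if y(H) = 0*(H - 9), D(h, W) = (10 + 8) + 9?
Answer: -16173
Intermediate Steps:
D(h, W) = 27 (D(h, W) = 18 + 9 = 27)
y(H) = 0 (y(H) = 0*(-9 + H) = 0)
y(499) + D(8, 15)*(-599) = 0 + 27*(-599) = 0 - 16173 = -16173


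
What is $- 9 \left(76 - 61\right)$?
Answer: $-135$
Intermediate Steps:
$- 9 \left(76 - 61\right) = \left(-9\right) 15 = -135$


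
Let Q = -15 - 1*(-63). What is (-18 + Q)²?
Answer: 900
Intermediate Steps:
Q = 48 (Q = -15 + 63 = 48)
(-18 + Q)² = (-18 + 48)² = 30² = 900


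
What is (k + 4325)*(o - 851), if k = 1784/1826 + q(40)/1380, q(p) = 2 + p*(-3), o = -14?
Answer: -471456462299/125994 ≈ -3.7419e+6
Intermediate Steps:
q(p) = 2 - 3*p
k = 561613/629970 (k = 1784/1826 + (2 - 3*40)/1380 = 1784*(1/1826) + (2 - 120)*(1/1380) = 892/913 - 118*1/1380 = 892/913 - 59/690 = 561613/629970 ≈ 0.89149)
(k + 4325)*(o - 851) = (561613/629970 + 4325)*(-14 - 851) = (2725181863/629970)*(-865) = -471456462299/125994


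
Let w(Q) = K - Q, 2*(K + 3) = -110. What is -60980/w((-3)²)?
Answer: 60980/67 ≈ 910.15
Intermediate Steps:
K = -58 (K = -3 + (½)*(-110) = -3 - 55 = -58)
w(Q) = -58 - Q
-60980/w((-3)²) = -60980/(-58 - 1*(-3)²) = -60980/(-58 - 1*9) = -60980/(-58 - 9) = -60980/(-67) = -60980*(-1/67) = 60980/67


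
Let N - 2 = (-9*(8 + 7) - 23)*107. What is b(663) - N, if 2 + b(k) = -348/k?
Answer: 3735226/221 ≈ 16901.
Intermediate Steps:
b(k) = -2 - 348/k
N = -16904 (N = 2 + (-9*(8 + 7) - 23)*107 = 2 + (-9*15 - 23)*107 = 2 + (-135 - 23)*107 = 2 - 158*107 = 2 - 16906 = -16904)
b(663) - N = (-2 - 348/663) - 1*(-16904) = (-2 - 348*1/663) + 16904 = (-2 - 116/221) + 16904 = -558/221 + 16904 = 3735226/221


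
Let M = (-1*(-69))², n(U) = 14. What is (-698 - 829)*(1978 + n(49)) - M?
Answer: -3046545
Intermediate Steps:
M = 4761 (M = 69² = 4761)
(-698 - 829)*(1978 + n(49)) - M = (-698 - 829)*(1978 + 14) - 1*4761 = -1527*1992 - 4761 = -3041784 - 4761 = -3046545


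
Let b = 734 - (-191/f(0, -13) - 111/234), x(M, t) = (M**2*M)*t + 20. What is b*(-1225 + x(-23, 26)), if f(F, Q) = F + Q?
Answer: -5942680407/26 ≈ -2.2856e+8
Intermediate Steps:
x(M, t) = 20 + t*M**3 (x(M, t) = M**3*t + 20 = t*M**3 + 20 = 20 + t*M**3)
b = 56143/78 (b = 734 - (-191/(0 - 13) - 111/234) = 734 - (-191/(-13) - 111*1/234) = 734 - (-191*(-1/13) - 37/78) = 734 - (191/13 - 37/78) = 734 - 1*1109/78 = 734 - 1109/78 = 56143/78 ≈ 719.78)
b*(-1225 + x(-23, 26)) = 56143*(-1225 + (20 + 26*(-23)**3))/78 = 56143*(-1225 + (20 + 26*(-12167)))/78 = 56143*(-1225 + (20 - 316342))/78 = 56143*(-1225 - 316322)/78 = (56143/78)*(-317547) = -5942680407/26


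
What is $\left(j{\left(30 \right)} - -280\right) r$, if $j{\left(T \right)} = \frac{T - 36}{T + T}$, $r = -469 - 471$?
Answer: $-263106$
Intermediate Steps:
$r = -940$
$j{\left(T \right)} = \frac{-36 + T}{2 T}$
$\left(j{\left(30 \right)} - -280\right) r = \left(\frac{-36 + 30}{2 \cdot 30} - -280\right) \left(-940\right) = \left(\frac{1}{2} \cdot \frac{1}{30} \left(-6\right) + \left(-8 + 288\right)\right) \left(-940\right) = \left(- \frac{1}{10} + 280\right) \left(-940\right) = \frac{2799}{10} \left(-940\right) = -263106$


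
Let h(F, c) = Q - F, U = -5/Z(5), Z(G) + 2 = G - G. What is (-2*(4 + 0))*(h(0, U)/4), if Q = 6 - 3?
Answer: -6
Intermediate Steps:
Z(G) = -2 (Z(G) = -2 + (G - G) = -2 + 0 = -2)
Q = 3
U = 5/2 (U = -5/(-2) = -5*(-½) = 5/2 ≈ 2.5000)
h(F, c) = 3 - F
(-2*(4 + 0))*(h(0, U)/4) = (-2*(4 + 0))*((3 - 1*0)/4) = (-2*4)*((3 + 0)*(¼)) = -24/4 = -8*¾ = -6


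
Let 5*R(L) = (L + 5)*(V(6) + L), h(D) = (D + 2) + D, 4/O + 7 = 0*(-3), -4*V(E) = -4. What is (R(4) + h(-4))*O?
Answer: -12/7 ≈ -1.7143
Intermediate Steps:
V(E) = 1 (V(E) = -1/4*(-4) = 1)
O = -4/7 (O = 4/(-7 + 0*(-3)) = 4/(-7 + 0) = 4/(-7) = 4*(-1/7) = -4/7 ≈ -0.57143)
h(D) = 2 + 2*D (h(D) = (2 + D) + D = 2 + 2*D)
R(L) = (1 + L)*(5 + L)/5 (R(L) = ((L + 5)*(1 + L))/5 = ((5 + L)*(1 + L))/5 = ((1 + L)*(5 + L))/5 = (1 + L)*(5 + L)/5)
(R(4) + h(-4))*O = ((1 + (1/5)*4**2 + (6/5)*4) + (2 + 2*(-4)))*(-4/7) = ((1 + (1/5)*16 + 24/5) + (2 - 8))*(-4/7) = ((1 + 16/5 + 24/5) - 6)*(-4/7) = (9 - 6)*(-4/7) = 3*(-4/7) = -12/7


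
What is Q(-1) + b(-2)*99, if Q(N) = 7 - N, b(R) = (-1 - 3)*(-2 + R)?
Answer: 1592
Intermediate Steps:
b(R) = 8 - 4*R (b(R) = -4*(-2 + R) = 8 - 4*R)
Q(-1) + b(-2)*99 = (7 - 1*(-1)) + (8 - 4*(-2))*99 = (7 + 1) + (8 + 8)*99 = 8 + 16*99 = 8 + 1584 = 1592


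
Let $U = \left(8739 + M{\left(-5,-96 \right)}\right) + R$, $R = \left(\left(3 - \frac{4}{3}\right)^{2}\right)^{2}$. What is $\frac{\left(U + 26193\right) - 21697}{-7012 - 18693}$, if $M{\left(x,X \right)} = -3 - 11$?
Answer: $- \frac{1071526}{2082105} \approx -0.51464$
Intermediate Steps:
$M{\left(x,X \right)} = -14$
$R = \frac{625}{81}$ ($R = \left(\left(3 - \frac{4}{3}\right)^{2}\right)^{2} = \left(\left(\frac{5}{3}\right)^{2}\right)^{2} = \left(\frac{25}{9}\right)^{2} = \frac{625}{81} \approx 7.716$)
$U = \frac{707350}{81}$ ($U = \left(8739 - 14\right) + \frac{625}{81} = 8725 + \frac{625}{81} = \frac{707350}{81} \approx 8732.7$)
$\frac{\left(U + 26193\right) - 21697}{-7012 - 18693} = \frac{\left(\frac{707350}{81} + 26193\right) - 21697}{-7012 - 18693} = \frac{\frac{2828983}{81} - 21697}{-7012 - 18693} = \frac{1071526}{81 \left(-25705\right)} = \frac{1071526}{81} \left(- \frac{1}{25705}\right) = - \frac{1071526}{2082105}$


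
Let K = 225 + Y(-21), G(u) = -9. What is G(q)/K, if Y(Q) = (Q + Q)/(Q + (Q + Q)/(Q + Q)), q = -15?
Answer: -30/757 ≈ -0.039630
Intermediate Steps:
Y(Q) = 2*Q/(1 + Q) (Y(Q) = (2*Q)/(Q + (2*Q)/((2*Q))) = (2*Q)/(Q + (2*Q)*(1/(2*Q))) = (2*Q)/(Q + 1) = (2*Q)/(1 + Q) = 2*Q/(1 + Q))
K = 2271/10 (K = 225 + 2*(-21)/(1 - 21) = 225 + 2*(-21)/(-20) = 225 + 2*(-21)*(-1/20) = 225 + 21/10 = 2271/10 ≈ 227.10)
G(q)/K = -9/2271/10 = -9*10/2271 = -30/757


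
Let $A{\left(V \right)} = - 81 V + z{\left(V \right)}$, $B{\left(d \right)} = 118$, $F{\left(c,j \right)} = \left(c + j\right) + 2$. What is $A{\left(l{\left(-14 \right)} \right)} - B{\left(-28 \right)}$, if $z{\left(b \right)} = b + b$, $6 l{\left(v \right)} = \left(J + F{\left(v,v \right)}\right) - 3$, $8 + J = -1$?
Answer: $\frac{1147}{3} \approx 382.33$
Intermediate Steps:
$J = -9$ ($J = -8 - 1 = -9$)
$F{\left(c,j \right)} = 2 + c + j$
$l{\left(v \right)} = - \frac{5}{3} + \frac{v}{3}$ ($l{\left(v \right)} = \frac{\left(-9 + \left(2 + v + v\right)\right) - 3}{6} = \frac{\left(-9 + \left(2 + 2 v\right)\right) - 3}{6} = \frac{\left(-7 + 2 v\right) - 3}{6} = \frac{-10 + 2 v}{6} = - \frac{5}{3} + \frac{v}{3}$)
$z{\left(b \right)} = 2 b$
$A{\left(V \right)} = - 79 V$ ($A{\left(V \right)} = - 81 V + 2 V = - 79 V$)
$A{\left(l{\left(-14 \right)} \right)} - B{\left(-28 \right)} = - 79 \left(- \frac{5}{3} + \frac{1}{3} \left(-14\right)\right) - 118 = - 79 \left(- \frac{5}{3} - \frac{14}{3}\right) - 118 = \left(-79\right) \left(- \frac{19}{3}\right) - 118 = \frac{1501}{3} - 118 = \frac{1147}{3}$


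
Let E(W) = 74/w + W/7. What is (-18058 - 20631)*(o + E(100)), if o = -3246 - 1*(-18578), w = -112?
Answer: -4749655085/8 ≈ -5.9371e+8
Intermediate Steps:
E(W) = -37/56 + W/7 (E(W) = 74/(-112) + W/7 = 74*(-1/112) + W*(1/7) = -37/56 + W/7)
o = 15332 (o = -3246 + 18578 = 15332)
(-18058 - 20631)*(o + E(100)) = (-18058 - 20631)*(15332 + (-37/56 + (1/7)*100)) = -38689*(15332 + (-37/56 + 100/7)) = -38689*(15332 + 109/8) = -38689*122765/8 = -4749655085/8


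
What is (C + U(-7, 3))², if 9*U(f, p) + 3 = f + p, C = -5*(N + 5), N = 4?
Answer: 169744/81 ≈ 2095.6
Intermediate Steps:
C = -45 (C = -5*(4 + 5) = -5*9 = -45)
U(f, p) = -⅓ + f/9 + p/9 (U(f, p) = -⅓ + (f + p)/9 = -⅓ + (f/9 + p/9) = -⅓ + f/9 + p/9)
(C + U(-7, 3))² = (-45 + (-⅓ + (⅑)*(-7) + (⅑)*3))² = (-45 + (-⅓ - 7/9 + ⅓))² = (-45 - 7/9)² = (-412/9)² = 169744/81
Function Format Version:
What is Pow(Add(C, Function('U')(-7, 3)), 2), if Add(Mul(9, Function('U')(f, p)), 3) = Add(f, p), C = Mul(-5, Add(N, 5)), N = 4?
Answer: Rational(169744, 81) ≈ 2095.6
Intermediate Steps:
C = -45 (C = Mul(-5, Add(4, 5)) = Mul(-5, 9) = -45)
Function('U')(f, p) = Add(Rational(-1, 3), Mul(Rational(1, 9), f), Mul(Rational(1, 9), p)) (Function('U')(f, p) = Add(Rational(-1, 3), Mul(Rational(1, 9), Add(f, p))) = Add(Rational(-1, 3), Add(Mul(Rational(1, 9), f), Mul(Rational(1, 9), p))) = Add(Rational(-1, 3), Mul(Rational(1, 9), f), Mul(Rational(1, 9), p)))
Pow(Add(C, Function('U')(-7, 3)), 2) = Pow(Add(-45, Add(Rational(-1, 3), Mul(Rational(1, 9), -7), Mul(Rational(1, 9), 3))), 2) = Pow(Add(-45, Add(Rational(-1, 3), Rational(-7, 9), Rational(1, 3))), 2) = Pow(Add(-45, Rational(-7, 9)), 2) = Pow(Rational(-412, 9), 2) = Rational(169744, 81)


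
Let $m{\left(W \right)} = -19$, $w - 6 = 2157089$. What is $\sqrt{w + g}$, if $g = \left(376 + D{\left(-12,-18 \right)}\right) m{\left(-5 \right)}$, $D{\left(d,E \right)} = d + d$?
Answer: $\sqrt{2150407} \approx 1466.4$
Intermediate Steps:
$w = 2157095$ ($w = 6 + 2157089 = 2157095$)
$D{\left(d,E \right)} = 2 d$
$g = -6688$ ($g = \left(376 + 2 \left(-12\right)\right) \left(-19\right) = \left(376 - 24\right) \left(-19\right) = 352 \left(-19\right) = -6688$)
$\sqrt{w + g} = \sqrt{2157095 - 6688} = \sqrt{2150407}$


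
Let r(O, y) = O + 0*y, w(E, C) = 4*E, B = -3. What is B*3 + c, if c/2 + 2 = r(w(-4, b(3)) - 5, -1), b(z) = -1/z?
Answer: -55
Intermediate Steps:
r(O, y) = O (r(O, y) = O + 0 = O)
c = -46 (c = -4 + 2*(4*(-4) - 5) = -4 + 2*(-16 - 5) = -4 + 2*(-21) = -4 - 42 = -46)
B*3 + c = -3*3 - 46 = -9 - 46 = -55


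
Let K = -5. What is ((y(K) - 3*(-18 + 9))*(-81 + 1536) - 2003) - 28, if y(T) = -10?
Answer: 22704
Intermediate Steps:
((y(K) - 3*(-18 + 9))*(-81 + 1536) - 2003) - 28 = ((-10 - 3*(-18 + 9))*(-81 + 1536) - 2003) - 28 = ((-10 - 3*(-9))*1455 - 2003) - 28 = ((-10 + 27)*1455 - 2003) - 28 = (17*1455 - 2003) - 28 = (24735 - 2003) - 28 = 22732 - 28 = 22704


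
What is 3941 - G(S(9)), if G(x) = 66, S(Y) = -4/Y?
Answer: 3875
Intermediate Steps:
3941 - G(S(9)) = 3941 - 1*66 = 3941 - 66 = 3875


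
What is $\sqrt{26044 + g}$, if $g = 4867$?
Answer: $\sqrt{30911} \approx 175.82$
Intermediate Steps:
$\sqrt{26044 + g} = \sqrt{26044 + 4867} = \sqrt{30911}$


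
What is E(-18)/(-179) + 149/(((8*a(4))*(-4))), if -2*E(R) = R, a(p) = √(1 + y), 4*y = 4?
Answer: -9/179 - 149*√2/64 ≈ -3.3427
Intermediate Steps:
y = 1 (y = (¼)*4 = 1)
a(p) = √2 (a(p) = √(1 + 1) = √2)
E(R) = -R/2
E(-18)/(-179) + 149/(((8*a(4))*(-4))) = -½*(-18)/(-179) + 149/(((8*√2)*(-4))) = 9*(-1/179) + 149/((-32*√2)) = -9/179 + 149*(-√2/64) = -9/179 - 149*√2/64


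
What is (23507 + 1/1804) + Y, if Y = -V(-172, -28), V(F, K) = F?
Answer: 42716917/1804 ≈ 23679.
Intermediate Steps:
Y = 172 (Y = -1*(-172) = 172)
(23507 + 1/1804) + Y = (23507 + 1/1804) + 172 = 42406629/1804 + 172 = 42716917/1804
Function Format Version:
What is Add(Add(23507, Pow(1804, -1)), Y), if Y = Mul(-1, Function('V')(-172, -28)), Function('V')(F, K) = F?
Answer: Rational(42716917, 1804) ≈ 23679.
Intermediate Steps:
Y = 172 (Y = Mul(-1, -172) = 172)
Add(Add(23507, Pow(1804, -1)), Y) = Add(Add(23507, Pow(1804, -1)), 172) = Add(Add(23507, Rational(1, 1804)), 172) = Add(Rational(42406629, 1804), 172) = Rational(42716917, 1804)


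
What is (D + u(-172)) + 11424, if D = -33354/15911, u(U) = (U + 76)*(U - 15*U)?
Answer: -3496380138/15911 ≈ -2.1975e+5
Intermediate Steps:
u(U) = -14*U*(76 + U) (u(U) = (76 + U)*(-14*U) = -14*U*(76 + U))
D = -33354/15911 (D = -33354*1/15911 = -33354/15911 ≈ -2.0963)
(D + u(-172)) + 11424 = (-33354/15911 - 14*(-172)*(76 - 172)) + 11424 = (-33354/15911 - 14*(-172)*(-96)) + 11424 = (-33354/15911 - 231168) + 11424 = -3678147402/15911 + 11424 = -3496380138/15911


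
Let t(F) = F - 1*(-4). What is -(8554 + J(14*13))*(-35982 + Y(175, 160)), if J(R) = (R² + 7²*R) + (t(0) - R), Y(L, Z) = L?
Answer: 1805317326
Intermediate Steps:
t(F) = 4 + F (t(F) = F + 4 = 4 + F)
J(R) = 4 + R² + 48*R (J(R) = (R² + 7²*R) + ((4 + 0) - R) = (R² + 49*R) + (4 - R) = 4 + R² + 48*R)
-(8554 + J(14*13))*(-35982 + Y(175, 160)) = -(8554 + (4 + (14*13)² + 48*(14*13)))*(-35982 + 175) = -(8554 + (4 + 182² + 48*182))*(-35807) = -(8554 + (4 + 33124 + 8736))*(-35807) = -(8554 + 41864)*(-35807) = -50418*(-35807) = -1*(-1805317326) = 1805317326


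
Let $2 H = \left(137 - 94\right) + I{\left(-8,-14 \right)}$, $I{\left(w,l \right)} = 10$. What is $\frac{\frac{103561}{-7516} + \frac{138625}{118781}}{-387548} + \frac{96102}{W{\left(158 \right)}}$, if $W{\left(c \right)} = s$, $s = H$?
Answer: $\frac{66500004418297435805}{18337288519191824} \approx 3626.5$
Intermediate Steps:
$H = \frac{53}{2}$ ($H = \frac{\left(137 - 94\right) + 10}{2} = \frac{43 + 10}{2} = \frac{1}{2} \cdot 53 = \frac{53}{2} \approx 26.5$)
$s = \frac{53}{2} \approx 26.5$
$W{\left(c \right)} = \frac{53}{2}$
$\frac{\frac{103561}{-7516} + \frac{138625}{118781}}{-387548} + \frac{96102}{W{\left(158 \right)}} = \frac{\frac{103561}{-7516} + \frac{138625}{118781}}{-387548} + \frac{96102}{\frac{53}{2}} = \left(103561 \left(- \frac{1}{7516}\right) + 138625 \cdot \frac{1}{118781}\right) \left(- \frac{1}{387548}\right) + 96102 \cdot \frac{2}{53} = \left(- \frac{103561}{7516} + \frac{138625}{118781}\right) \left(- \frac{1}{387548}\right) + \frac{192204}{53} = \left(- \frac{11259173641}{892757996}\right) \left(- \frac{1}{387548}\right) + \frac{192204}{53} = \frac{11259173641}{345986575833808} + \frac{192204}{53} = \frac{66500004418297435805}{18337288519191824}$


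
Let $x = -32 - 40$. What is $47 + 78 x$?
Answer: $-5569$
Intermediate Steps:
$x = -72$
$47 + 78 x = 47 + 78 \left(-72\right) = 47 - 5616 = -5569$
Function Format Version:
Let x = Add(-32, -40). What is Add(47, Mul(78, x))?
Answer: -5569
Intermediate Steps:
x = -72
Add(47, Mul(78, x)) = Add(47, Mul(78, -72)) = Add(47, -5616) = -5569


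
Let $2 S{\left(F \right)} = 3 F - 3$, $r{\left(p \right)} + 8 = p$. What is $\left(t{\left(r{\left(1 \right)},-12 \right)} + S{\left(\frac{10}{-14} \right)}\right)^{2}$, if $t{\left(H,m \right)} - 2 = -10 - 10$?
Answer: $\frac{20736}{49} \approx 423.18$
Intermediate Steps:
$r{\left(p \right)} = -8 + p$
$S{\left(F \right)} = - \frac{3}{2} + \frac{3 F}{2}$ ($S{\left(F \right)} = \frac{3 F - 3}{2} = \frac{-3 + 3 F}{2} = - \frac{3}{2} + \frac{3 F}{2}$)
$t{\left(H,m \right)} = -18$ ($t{\left(H,m \right)} = 2 - 20 = -18$)
$\left(t{\left(r{\left(1 \right)},-12 \right)} + S{\left(\frac{10}{-14} \right)}\right)^{2} = \left(-18 - \left(\frac{3}{2} - \frac{3 \frac{10}{-14}}{2}\right)\right)^{2} = \left(-18 - \left(\frac{3}{2} - \frac{3 \cdot 10 \left(- \frac{1}{14}\right)}{2}\right)\right)^{2} = \left(-18 + \left(- \frac{3}{2} + \frac{3}{2} \left(- \frac{5}{7}\right)\right)\right)^{2} = \left(-18 - \frac{18}{7}\right)^{2} = \left(- \frac{144}{7}\right)^{2} = \frac{20736}{49}$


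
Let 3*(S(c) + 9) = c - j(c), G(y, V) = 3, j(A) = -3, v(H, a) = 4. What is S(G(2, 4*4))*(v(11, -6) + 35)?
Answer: -273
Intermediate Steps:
S(c) = -8 + c/3 (S(c) = -9 + (c - 1*(-3))/3 = -9 + (c + 3)/3 = -9 + (3 + c)/3 = -9 + (1 + c/3) = -8 + c/3)
S(G(2, 4*4))*(v(11, -6) + 35) = (-8 + (⅓)*3)*(4 + 35) = (-8 + 1)*39 = -7*39 = -273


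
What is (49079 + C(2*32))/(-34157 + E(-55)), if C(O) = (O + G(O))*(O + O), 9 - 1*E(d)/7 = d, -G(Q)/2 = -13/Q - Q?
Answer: -73707/33709 ≈ -2.1866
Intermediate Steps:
G(Q) = 2*Q + 26/Q (G(Q) = -2*(-13/Q - Q) = -2*(-Q - 13/Q) = 2*Q + 26/Q)
E(d) = 63 - 7*d
C(O) = 2*O*(3*O + 26/O) (C(O) = (O + (2*O + 26/O))*(O + O) = (3*O + 26/O)*(2*O) = 2*O*(3*O + 26/O))
(49079 + C(2*32))/(-34157 + E(-55)) = (49079 + (52 + 6*(2*32)²))/(-34157 + (63 - 7*(-55))) = (49079 + (52 + 6*64²))/(-34157 + (63 + 385)) = (49079 + (52 + 6*4096))/(-34157 + 448) = (49079 + (52 + 24576))/(-33709) = (49079 + 24628)*(-1/33709) = 73707*(-1/33709) = -73707/33709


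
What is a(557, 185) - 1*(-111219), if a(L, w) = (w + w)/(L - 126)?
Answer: 47935759/431 ≈ 1.1122e+5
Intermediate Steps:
a(L, w) = 2*w/(-126 + L) (a(L, w) = (2*w)/(-126 + L) = 2*w/(-126 + L))
a(557, 185) - 1*(-111219) = 2*185/(-126 + 557) - 1*(-111219) = 2*185/431 + 111219 = 2*185*(1/431) + 111219 = 370/431 + 111219 = 47935759/431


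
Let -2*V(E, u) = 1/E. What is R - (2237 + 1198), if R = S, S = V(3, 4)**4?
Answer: -4451759/1296 ≈ -3435.0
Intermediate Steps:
V(E, u) = -1/(2*E)
S = 1/1296 (S = (-1/2/3)**4 = (-1/2*1/3)**4 = (-1/6)**4 = 1/1296 ≈ 0.00077160)
R = 1/1296 ≈ 0.00077160
R - (2237 + 1198) = 1/1296 - (2237 + 1198) = 1/1296 - 1*3435 = 1/1296 - 3435 = -4451759/1296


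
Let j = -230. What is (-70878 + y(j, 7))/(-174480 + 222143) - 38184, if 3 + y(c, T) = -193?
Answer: -1820035066/47663 ≈ -38186.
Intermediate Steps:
y(c, T) = -196 (y(c, T) = -3 - 193 = -196)
(-70878 + y(j, 7))/(-174480 + 222143) - 38184 = (-70878 - 196)/(-174480 + 222143) - 38184 = -71074/47663 - 38184 = -1820035066/47663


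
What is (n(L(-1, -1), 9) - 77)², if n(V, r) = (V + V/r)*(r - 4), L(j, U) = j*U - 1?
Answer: 5929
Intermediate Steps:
L(j, U) = -1 + U*j (L(j, U) = U*j - 1 = -1 + U*j)
n(V, r) = (-4 + r)*(V + V/r) (n(V, r) = (V + V/r)*(-4 + r) = (-4 + r)*(V + V/r))
(n(L(-1, -1), 9) - 77)² = ((-1 - 1*(-1))*(-4 + 9*(-3 + 9))/9 - 77)² = ((-1 + 1)*(⅑)*(-4 + 9*6) - 77)² = (0*(⅑)*(-4 + 54) - 77)² = (0*(⅑)*50 - 77)² = (0 - 77)² = (-77)² = 5929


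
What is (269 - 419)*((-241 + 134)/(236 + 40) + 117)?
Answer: -804625/46 ≈ -17492.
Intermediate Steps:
(269 - 419)*((-241 + 134)/(236 + 40) + 117) = -150*(-107/276 + 117) = -150*32185/276 = -804625/46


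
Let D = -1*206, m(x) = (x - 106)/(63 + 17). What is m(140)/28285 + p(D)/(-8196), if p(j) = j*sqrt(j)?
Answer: 17/1131400 + 103*I*sqrt(206)/4098 ≈ 1.5026e-5 + 0.36074*I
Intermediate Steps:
m(x) = -53/40 + x/80 (m(x) = (-106 + x)/80 = (-106 + x)*(1/80) = -53/40 + x/80)
D = -206
p(j) = j**(3/2)
m(140)/28285 + p(D)/(-8196) = (-53/40 + (1/80)*140)/28285 + (-206)**(3/2)/(-8196) = (-53/40 + 7/4)*(1/28285) - 206*I*sqrt(206)*(-1/8196) = (17/40)*(1/28285) + 103*I*sqrt(206)/4098 = 17/1131400 + 103*I*sqrt(206)/4098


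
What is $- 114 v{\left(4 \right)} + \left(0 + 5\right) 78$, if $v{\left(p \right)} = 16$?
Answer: $-1434$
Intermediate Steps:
$- 114 v{\left(4 \right)} + \left(0 + 5\right) 78 = \left(-114\right) 16 + \left(0 + 5\right) 78 = -1824 + 5 \cdot 78 = -1824 + 390 = -1434$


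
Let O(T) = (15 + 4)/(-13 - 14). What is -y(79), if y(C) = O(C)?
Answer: 19/27 ≈ 0.70370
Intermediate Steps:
O(T) = -19/27 (O(T) = 19/(-27) = 19*(-1/27) = -19/27)
y(C) = -19/27
-y(79) = -1*(-19/27) = 19/27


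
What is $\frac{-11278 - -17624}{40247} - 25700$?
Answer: $- \frac{6193662}{241} \approx -25700.0$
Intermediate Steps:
$\frac{-11278 - -17624}{40247} - 25700 = \left(-11278 + 17624\right) \frac{1}{40247} - 25700 = 6346 \cdot \frac{1}{40247} - 25700 = \frac{38}{241} - 25700 = - \frac{6193662}{241}$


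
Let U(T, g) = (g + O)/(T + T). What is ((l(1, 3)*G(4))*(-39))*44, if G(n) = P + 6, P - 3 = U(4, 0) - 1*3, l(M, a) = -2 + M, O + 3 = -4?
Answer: 17589/2 ≈ 8794.5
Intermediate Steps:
O = -7 (O = -3 - 4 = -7)
U(T, g) = (-7 + g)/(2*T) (U(T, g) = (g - 7)/(T + T) = (-7 + g)/((2*T)) = (-7 + g)*(1/(2*T)) = (-7 + g)/(2*T))
P = -7/8 (P = 3 + ((½)*(-7 + 0)/4 - 1*3) = 3 + ((½)*(¼)*(-7) - 3) = 3 + (-7/8 - 3) = 3 - 31/8 = -7/8 ≈ -0.87500)
G(n) = 41/8 (G(n) = -7/8 + 6 = 41/8)
((l(1, 3)*G(4))*(-39))*44 = (((-2 + 1)*(41/8))*(-39))*44 = (-1*41/8*(-39))*44 = -41/8*(-39)*44 = (1599/8)*44 = 17589/2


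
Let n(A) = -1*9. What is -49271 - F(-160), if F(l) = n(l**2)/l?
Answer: -7883369/160 ≈ -49271.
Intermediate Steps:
n(A) = -9
F(l) = -9/l
-49271 - F(-160) = -49271 - (-9)/(-160) = -49271 - (-9)*(-1)/160 = -49271 - 1*9/160 = -49271 - 9/160 = -7883369/160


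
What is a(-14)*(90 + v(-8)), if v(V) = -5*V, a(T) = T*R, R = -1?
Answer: 1820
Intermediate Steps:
a(T) = -T (a(T) = T*(-1) = -T)
a(-14)*(90 + v(-8)) = (-1*(-14))*(90 - 5*(-8)) = 14*(90 + 40) = 14*130 = 1820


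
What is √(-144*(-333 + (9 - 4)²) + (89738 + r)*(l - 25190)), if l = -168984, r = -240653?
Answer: 463*√136698 ≈ 1.7118e+5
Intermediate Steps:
√(-144*(-333 + (9 - 4)²) + (89738 + r)*(l - 25190)) = √(-144*(-333 + (9 - 4)²) + (89738 - 240653)*(-168984 - 25190)) = √(-144*(-333 + 5²) - 150915*(-194174)) = √(-144*(-333 + 25) + 29303769210) = √(-144*(-308) + 29303769210) = √(44352 + 29303769210) = √29303813562 = 463*√136698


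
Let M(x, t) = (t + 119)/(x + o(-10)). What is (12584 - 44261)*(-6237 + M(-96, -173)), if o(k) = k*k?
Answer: 395994177/2 ≈ 1.9800e+8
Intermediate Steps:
o(k) = k²
M(x, t) = (119 + t)/(100 + x) (M(x, t) = (t + 119)/(x + (-10)²) = (119 + t)/(x + 100) = (119 + t)/(100 + x))
(12584 - 44261)*(-6237 + M(-96, -173)) = (12584 - 44261)*(-6237 + (119 - 173)/(100 - 96)) = -31677*(-6237 - 54/4) = -31677*(-6237 + (¼)*(-54)) = -31677*(-6237 - 27/2) = -31677*(-12501/2) = 395994177/2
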